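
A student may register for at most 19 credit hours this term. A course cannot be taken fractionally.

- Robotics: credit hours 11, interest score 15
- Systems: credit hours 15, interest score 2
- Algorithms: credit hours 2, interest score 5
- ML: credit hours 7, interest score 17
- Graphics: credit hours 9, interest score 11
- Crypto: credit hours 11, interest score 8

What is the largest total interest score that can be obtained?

Take Algorithms, ML, and Graphics: credit hours 2 + 7 + 9 = 18 ≤ 19, interest score 5 + 17 + 11 = 33.
No other feasible combination does better.

33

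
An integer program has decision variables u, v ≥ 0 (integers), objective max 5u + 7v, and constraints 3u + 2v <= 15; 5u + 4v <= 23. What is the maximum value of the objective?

35

(u,v)=(0,5): 3·0+2·5=10≤15, 5·0+4·5=20≤23, objective 35.
(u,v)=(1,4): 3·1+2·4=11≤15, 5·1+4·4=21≤23, objective 33.
(u,v)=(0,4): 3·0+2·4=8≤15, 5·0+4·4=16≤23, objective 28.
No feasible integer point exceeds 35.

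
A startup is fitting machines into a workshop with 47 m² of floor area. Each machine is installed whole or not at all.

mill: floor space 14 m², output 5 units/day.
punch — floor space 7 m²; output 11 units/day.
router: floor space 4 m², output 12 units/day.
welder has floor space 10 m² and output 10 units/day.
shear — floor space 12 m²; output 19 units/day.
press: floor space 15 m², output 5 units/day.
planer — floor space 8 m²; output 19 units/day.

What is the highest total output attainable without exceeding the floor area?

punch + router + welder + shear + planer: floor space 7 + 4 + 10 + 12 + 8 = 41 ≤ 47, output 11 + 12 + 10 + 19 + 19 = 71.
punch + router + shear + press + planer: floor space 7 + 4 + 12 + 15 + 8 = 46 ≤ 47, output 11 + 12 + 19 + 5 + 19 = 66.
mill + punch + router + shear + planer: floor space 14 + 7 + 4 + 12 + 8 = 45 ≤ 47, output 5 + 11 + 12 + 19 + 19 = 66.
Best is punch, router, welder, shear, and planer with total output 71.

71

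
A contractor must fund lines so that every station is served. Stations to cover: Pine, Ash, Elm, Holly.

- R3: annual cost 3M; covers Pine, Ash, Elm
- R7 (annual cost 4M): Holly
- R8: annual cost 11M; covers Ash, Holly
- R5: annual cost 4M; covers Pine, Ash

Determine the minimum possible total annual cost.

Choose R3 and R7: together they cover Pine, Ash, Elm, Holly — every station.
Total annual cost: 3 + 4 = 7.
No cover costs less than 7.

7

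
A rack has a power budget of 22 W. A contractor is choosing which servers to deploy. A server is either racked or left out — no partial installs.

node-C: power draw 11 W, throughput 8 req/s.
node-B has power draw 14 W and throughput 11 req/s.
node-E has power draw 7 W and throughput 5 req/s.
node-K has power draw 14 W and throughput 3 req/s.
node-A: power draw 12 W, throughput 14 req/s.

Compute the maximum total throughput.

This is an integer program with binary decision variables.
Take node-E and node-A: power draw 7 + 12 = 19 ≤ 22, throughput 5 + 14 = 19.
No other feasible combination does better.

19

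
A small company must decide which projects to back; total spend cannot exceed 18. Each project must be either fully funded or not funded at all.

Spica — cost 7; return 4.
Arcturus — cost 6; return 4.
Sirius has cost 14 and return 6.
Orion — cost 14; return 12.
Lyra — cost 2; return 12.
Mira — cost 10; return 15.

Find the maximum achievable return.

Lyra + Mira: cost 2 + 10 = 12 ≤ 18, return 12 + 15 = 27.
Orion + Lyra: cost 14 + 2 = 16 ≤ 18, return 12 + 12 = 24.
Arcturus + Lyra + Mira: cost 6 + 2 + 10 = 18 ≤ 18, return 4 + 12 + 15 = 31.
Best is Arcturus, Lyra, and Mira with total return 31.

31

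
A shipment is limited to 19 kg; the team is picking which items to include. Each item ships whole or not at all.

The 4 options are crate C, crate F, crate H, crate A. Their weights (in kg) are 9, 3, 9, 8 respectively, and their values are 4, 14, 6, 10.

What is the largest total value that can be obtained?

Take crate F and crate A: weight 3 + 8 = 11 ≤ 19, value 14 + 10 = 24.
No other feasible combination does better.

24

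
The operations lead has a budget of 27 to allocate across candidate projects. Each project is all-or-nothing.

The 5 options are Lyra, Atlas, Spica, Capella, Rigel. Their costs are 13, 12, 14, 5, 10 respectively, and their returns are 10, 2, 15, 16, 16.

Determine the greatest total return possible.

Take Atlas, Capella, and Rigel: cost 12 + 5 + 10 = 27 ≤ 27, return 2 + 16 + 16 = 34.
No other feasible combination does better.

34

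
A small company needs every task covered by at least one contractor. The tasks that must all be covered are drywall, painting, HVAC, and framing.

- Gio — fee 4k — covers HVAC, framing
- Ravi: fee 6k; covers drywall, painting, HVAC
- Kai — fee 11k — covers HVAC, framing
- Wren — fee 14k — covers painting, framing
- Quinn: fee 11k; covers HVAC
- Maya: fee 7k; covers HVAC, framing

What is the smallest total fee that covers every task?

This is a weighted set-cover instance.
Choose Gio and Ravi: together they cover drywall, painting, HVAC, framing — every task.
Total fee: 4 + 6 = 10.

10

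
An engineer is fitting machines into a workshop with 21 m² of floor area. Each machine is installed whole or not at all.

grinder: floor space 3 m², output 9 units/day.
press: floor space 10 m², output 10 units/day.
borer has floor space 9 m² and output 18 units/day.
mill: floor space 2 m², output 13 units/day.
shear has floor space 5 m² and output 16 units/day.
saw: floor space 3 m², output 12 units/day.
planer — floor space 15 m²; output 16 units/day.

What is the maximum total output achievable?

59

This is a 0-1 knapsack instance.
Take borer, mill, shear, and saw: floor space 9 + 2 + 5 + 3 = 19 ≤ 21, output 18 + 13 + 16 + 12 = 59.
No other feasible combination does better.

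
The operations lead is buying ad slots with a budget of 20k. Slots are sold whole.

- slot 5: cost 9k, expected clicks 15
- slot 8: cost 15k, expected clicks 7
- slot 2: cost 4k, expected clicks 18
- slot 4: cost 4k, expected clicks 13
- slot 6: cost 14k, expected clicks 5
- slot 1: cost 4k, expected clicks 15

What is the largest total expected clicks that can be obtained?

Allowing fractional choices, the relaxed optimum would be about 59.3, but ad slots are indivisible.
slot 2 + slot 4 + slot 1: cost 4 + 4 + 4 = 12 ≤ 20, expected clicks 18 + 13 + 15 = 46.
slot 5 + slot 2 + slot 1: cost 9 + 4 + 4 = 17 ≤ 20, expected clicks 15 + 18 + 15 = 48.
Best is slot 5, slot 2, and slot 1 with total expected clicks 48.

48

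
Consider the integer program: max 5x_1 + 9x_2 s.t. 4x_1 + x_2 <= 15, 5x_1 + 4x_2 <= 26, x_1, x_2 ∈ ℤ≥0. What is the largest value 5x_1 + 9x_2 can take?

54

(x_1,x_2)=(0,6) is feasible, giving 54.
(x_1,x_2)=(1,5) is feasible, giving 50.
(x_1,x_2)=(0,5) is feasible, giving 45.
Maximum is 54 at (x_1,x_2)=(0,6).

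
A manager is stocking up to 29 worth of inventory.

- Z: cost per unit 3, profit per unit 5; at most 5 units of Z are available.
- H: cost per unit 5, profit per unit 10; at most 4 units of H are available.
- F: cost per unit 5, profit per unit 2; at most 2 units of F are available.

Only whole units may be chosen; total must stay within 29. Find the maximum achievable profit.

55

This is a bounded integer knapsack.
H has the best ratio (10/5); taking only H gives at most 4×10 = 40 (stopped by the supply cap of 4).
Mixing does better — 3×Z and 4×H: cost 29 ≤ 29, profit 3·5 + 4·10 = 55.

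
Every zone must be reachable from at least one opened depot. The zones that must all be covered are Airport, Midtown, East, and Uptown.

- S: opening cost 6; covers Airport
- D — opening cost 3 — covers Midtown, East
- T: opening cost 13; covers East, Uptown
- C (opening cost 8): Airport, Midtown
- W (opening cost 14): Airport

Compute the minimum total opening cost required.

21

The greedy cost-per-new-zone heuristic would pick D, S, and T for 22, but a cheaper cover exists.
Choose T and C: together they cover Airport, Midtown, East, Uptown — every zone.
Total opening cost: 13 + 8 = 21.
No cover costs less than 21.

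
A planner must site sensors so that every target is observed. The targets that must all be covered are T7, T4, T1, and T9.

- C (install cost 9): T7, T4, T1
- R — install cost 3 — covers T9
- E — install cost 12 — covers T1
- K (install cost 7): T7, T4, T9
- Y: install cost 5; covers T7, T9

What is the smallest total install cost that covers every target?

12

The greedy cost-per-new-target heuristic would pick K and C for 16, but a cheaper cover exists.
Choose C and R: together they cover T7, T4, T1, T9 — every target.
Total install cost: 9 + 3 = 12.
No cover costs less than 12.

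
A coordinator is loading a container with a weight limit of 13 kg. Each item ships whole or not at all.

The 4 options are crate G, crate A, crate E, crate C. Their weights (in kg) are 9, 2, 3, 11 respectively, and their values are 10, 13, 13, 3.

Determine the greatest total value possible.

26

crate G + crate A: weight 9 + 2 = 11 ≤ 13, value 10 + 13 = 23.
crate A + crate E: weight 2 + 3 = 5 ≤ 13, value 13 + 13 = 26.
Best is crate A and crate E with total value 26.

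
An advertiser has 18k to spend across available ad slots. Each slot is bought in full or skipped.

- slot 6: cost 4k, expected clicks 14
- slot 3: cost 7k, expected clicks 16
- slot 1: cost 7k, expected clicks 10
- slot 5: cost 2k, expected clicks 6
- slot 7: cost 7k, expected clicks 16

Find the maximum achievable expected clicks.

This is an integer program with binary decision variables.
Take slot 6, slot 3, and slot 7: cost 4 + 7 + 7 = 18 ≤ 18, expected clicks 14 + 16 + 16 = 46.
No other feasible combination does better.

46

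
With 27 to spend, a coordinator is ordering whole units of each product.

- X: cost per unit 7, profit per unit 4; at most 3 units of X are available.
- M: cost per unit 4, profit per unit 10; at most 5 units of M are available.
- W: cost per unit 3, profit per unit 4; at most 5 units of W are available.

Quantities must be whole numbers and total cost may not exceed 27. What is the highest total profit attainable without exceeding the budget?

58

This is a bounded integer knapsack.
Take 5×M and 2×W: cost 26 ≤ 27, profit 5·10 + 2·4 = 58.
M has the best ratio (10/4) and is taken to its limit of 5; remaining capacity is filled optimally with the others.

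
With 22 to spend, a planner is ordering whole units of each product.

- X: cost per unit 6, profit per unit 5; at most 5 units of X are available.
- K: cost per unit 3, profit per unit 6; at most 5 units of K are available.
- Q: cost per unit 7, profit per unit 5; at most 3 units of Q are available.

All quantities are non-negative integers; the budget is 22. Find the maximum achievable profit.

K has the best ratio (6/3); taking only K gives at most 5×6 = 30 (stopped by the supply cap of 5).
Mixing does better — 5×K and 1×Q: cost 22 ≤ 22, profit 5·6 + 1·5 = 35.

35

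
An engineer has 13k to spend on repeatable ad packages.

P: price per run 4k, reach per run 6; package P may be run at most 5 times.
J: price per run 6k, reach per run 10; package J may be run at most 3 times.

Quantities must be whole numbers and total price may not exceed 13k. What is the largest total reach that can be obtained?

This is a bounded integer knapsack.
3×P: price 12 ≤ 13, reach 3·6 = 18.
2×J: price 12 ≤ 13, reach 2·10 = 20.
Best is 20.

20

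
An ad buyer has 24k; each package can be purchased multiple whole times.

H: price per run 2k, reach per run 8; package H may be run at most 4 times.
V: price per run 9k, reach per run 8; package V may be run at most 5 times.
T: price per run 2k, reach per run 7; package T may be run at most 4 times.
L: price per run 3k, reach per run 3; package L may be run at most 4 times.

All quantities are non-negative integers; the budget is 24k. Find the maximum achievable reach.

66

This is a bounded integer knapsack.
Take 4×H, 4×T, and 2×L: price 22 ≤ 24, reach 4·8 + 4·7 + 2·3 = 66.
H has the best ratio (8/2) and is taken to its limit of 4; remaining capacity is filled optimally with the others.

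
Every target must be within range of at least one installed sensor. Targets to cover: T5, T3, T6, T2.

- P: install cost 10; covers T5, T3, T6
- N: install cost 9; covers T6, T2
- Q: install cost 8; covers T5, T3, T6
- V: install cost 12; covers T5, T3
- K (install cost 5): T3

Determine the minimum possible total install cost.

17

This is a weighted set-cover instance.
Choose N and Q: together they cover T5, T3, T6, T2 — every target.
Total install cost: 9 + 8 = 17.
No cover costs less than 17.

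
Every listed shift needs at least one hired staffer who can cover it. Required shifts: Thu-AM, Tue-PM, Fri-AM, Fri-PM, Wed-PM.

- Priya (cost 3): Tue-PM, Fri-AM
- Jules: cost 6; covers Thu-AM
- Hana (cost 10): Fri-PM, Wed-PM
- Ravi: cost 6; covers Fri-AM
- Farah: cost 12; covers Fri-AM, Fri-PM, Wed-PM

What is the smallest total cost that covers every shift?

This is an integer covering problem.
Choose Priya, Jules, and Hana: together they cover Thu-AM, Tue-PM, Fri-AM, Fri-PM, Wed-PM — every shift.
Total cost: 3 + 6 + 10 = 19.
No cover costs less than 19.

19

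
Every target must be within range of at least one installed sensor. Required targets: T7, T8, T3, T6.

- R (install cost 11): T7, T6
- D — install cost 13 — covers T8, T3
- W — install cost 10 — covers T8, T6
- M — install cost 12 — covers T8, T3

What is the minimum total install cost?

23

Choose R and M: together they cover T7, T8, T3, T6 — every target.
Total install cost: 11 + 12 = 23.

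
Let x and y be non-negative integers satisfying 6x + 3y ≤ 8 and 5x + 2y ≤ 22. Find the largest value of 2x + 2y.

4

The continuous relaxation peaks at (0, 2.67) with value 5.33; rounding to a feasible lattice point costs some objective.
(x,y)=(0,2) is feasible, giving 4.
(x,y)=(0,1) is feasible, giving 2.
Maximum is 4 at (x,y)=(0,2).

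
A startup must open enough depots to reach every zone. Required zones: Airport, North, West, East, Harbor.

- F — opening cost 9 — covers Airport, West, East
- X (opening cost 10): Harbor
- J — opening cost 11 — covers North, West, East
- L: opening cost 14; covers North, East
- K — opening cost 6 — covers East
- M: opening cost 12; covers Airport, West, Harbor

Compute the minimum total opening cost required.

23

The greedy cost-per-new-zone heuristic would pick F, X, and J for 30, but a cheaper cover exists.
Choose J and M: together they cover Airport, North, West, East, Harbor — every zone.
Total opening cost: 11 + 12 = 23.
No cover costs less than 23.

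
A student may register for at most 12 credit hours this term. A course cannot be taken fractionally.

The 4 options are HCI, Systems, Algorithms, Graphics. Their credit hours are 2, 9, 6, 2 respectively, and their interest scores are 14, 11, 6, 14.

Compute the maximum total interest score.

Allowing fractional choices, the relaxed optimum would be about 37.8, but courses are indivisible.
HCI + Algorithms + Graphics: credit hours 2 + 6 + 2 = 10 ≤ 12, interest score 14 + 6 + 14 = 34.
HCI + Graphics: credit hours 2 + 2 = 4 ≤ 12, interest score 14 + 14 = 28.
HCI + Systems: credit hours 2 + 9 = 11 ≤ 12, interest score 14 + 11 = 25.
Best is HCI, Algorithms, and Graphics with total interest score 34.

34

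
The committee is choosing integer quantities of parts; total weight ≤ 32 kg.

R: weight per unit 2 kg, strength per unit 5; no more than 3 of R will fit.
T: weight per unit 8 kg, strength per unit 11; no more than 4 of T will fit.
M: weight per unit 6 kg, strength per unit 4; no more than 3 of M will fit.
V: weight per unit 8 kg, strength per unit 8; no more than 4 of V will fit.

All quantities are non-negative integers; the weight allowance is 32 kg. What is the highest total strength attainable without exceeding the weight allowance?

48

R has the best ratio (5/2); taking only R gives at most 3×5 = 15 (stopped by the supply cap of 3).
Mixing does better — 3×R and 3×T: weight 30 ≤ 32, strength 3·5 + 3·11 = 48.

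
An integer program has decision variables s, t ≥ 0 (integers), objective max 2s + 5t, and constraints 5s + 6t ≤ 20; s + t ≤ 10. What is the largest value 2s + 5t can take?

15

Relaxing integrality, the LP optimum is 16.67 at (s,t) = (0, 3.33), which is not an integer point.
(s,t)=(0,3): 5·0+6·3=18≤20, 1·0+1·3=3≤10, objective 15.
(s,t)=(1,2): 5·1+6·2=17≤20, 1·1+1·2=3≤10, objective 12.
The best lattice point is (0,3), giving 15.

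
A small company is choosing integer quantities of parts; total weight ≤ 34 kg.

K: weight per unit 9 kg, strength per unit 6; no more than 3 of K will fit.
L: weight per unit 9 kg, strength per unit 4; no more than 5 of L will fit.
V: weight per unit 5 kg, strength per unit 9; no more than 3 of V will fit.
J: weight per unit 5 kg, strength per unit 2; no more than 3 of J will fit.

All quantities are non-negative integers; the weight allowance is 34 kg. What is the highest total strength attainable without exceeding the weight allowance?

This is a bounded integer knapsack.
1×K, 3×V, and 2×J: weight 34 ≤ 34, strength 1·6 + 3·9 + 2·2 = 37.
2×K and 3×V: weight 33 ≤ 34, strength 2·6 + 3·9 = 39.
Best is 39.

39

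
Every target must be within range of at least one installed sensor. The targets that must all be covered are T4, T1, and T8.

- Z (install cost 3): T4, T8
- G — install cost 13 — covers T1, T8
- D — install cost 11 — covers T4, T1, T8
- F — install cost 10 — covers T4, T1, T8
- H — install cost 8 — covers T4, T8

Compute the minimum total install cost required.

F alone covers T4, T1, T8 — every target.
Total install cost: 10.

10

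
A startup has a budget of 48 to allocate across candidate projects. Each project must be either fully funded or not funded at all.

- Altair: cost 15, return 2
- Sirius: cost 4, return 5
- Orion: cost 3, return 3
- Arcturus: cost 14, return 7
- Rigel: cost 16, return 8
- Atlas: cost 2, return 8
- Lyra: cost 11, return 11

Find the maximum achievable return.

This is a 0-1 knapsack instance.
Orion + Arcturus + Rigel + Atlas + Lyra: cost 3 + 14 + 16 + 2 + 11 = 46 ≤ 48, return 3 + 7 + 8 + 8 + 11 = 37.
Sirius + Orion + Rigel + Atlas + Lyra: cost 4 + 3 + 16 + 2 + 11 = 36 ≤ 48, return 5 + 3 + 8 + 8 + 11 = 35.
Sirius + Arcturus + Rigel + Atlas + Lyra: cost 4 + 14 + 16 + 2 + 11 = 47 ≤ 48, return 5 + 7 + 8 + 8 + 11 = 39.
Best is Sirius, Arcturus, Rigel, Atlas, and Lyra with total return 39.

39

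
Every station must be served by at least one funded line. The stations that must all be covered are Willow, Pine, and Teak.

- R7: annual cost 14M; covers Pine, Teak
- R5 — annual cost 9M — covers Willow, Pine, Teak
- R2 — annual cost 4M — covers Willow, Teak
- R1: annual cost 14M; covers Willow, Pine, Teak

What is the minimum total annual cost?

9

This is an integer covering problem.
The greedy cost-per-new-station heuristic would pick R2 and R5 for 13, but a cheaper cover exists.
R5 alone covers Willow, Pine, Teak — every station.
Total annual cost: 9.
No cover costs less than 9.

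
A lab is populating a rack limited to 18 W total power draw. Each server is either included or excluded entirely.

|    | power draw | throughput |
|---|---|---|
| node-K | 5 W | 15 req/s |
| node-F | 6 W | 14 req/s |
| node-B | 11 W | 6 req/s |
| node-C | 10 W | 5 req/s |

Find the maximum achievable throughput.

Allowing fractional choices, the relaxed optimum would be about 32.8, but servers are indivisible.
node-K + node-F: power draw 5 + 6 = 11 ≤ 18, throughput 15 + 14 = 29.
node-K + node-B: power draw 5 + 11 = 16 ≤ 18, throughput 15 + 6 = 21.
node-K + node-C: power draw 5 + 10 = 15 ≤ 18, throughput 15 + 5 = 20.
Best is node-K and node-F with total throughput 29.

29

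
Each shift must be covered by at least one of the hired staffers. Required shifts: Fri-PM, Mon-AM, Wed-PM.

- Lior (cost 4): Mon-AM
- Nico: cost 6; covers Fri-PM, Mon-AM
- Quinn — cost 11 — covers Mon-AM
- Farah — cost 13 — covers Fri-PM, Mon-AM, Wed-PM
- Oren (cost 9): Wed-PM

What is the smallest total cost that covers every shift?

The greedy cost-per-new-shift heuristic would pick Nico and Oren for 15, but a cheaper cover exists.
Farah alone covers Fri-PM, Mon-AM, Wed-PM — every shift.
Total cost: 13.
No cover costs less than 13.

13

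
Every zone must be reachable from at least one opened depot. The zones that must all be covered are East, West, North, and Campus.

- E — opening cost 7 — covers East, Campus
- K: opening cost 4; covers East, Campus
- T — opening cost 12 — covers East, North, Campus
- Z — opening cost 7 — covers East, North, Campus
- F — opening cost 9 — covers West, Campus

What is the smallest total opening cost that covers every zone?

This is a weighted set-cover instance.
The greedy cost-per-new-zone heuristic would pick K, Z, and F for 20, but a cheaper cover exists.
Choose Z and F: together they cover East, West, North, Campus — every zone.
Total opening cost: 7 + 9 = 16.
No cover costs less than 16.

16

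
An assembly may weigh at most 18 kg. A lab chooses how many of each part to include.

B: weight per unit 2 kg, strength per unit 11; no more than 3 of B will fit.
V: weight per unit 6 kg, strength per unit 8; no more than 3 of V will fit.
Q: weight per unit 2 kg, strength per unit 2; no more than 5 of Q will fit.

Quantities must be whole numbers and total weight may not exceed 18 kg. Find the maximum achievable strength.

This is a bounded integer knapsack.
B has the best ratio (11/2); taking only B gives at most 3×11 = 33 (stopped by the supply cap of 3).
Mixing does better — 3×B and 2×V: weight 18 ≤ 18, strength 3·11 + 2·8 = 49.

49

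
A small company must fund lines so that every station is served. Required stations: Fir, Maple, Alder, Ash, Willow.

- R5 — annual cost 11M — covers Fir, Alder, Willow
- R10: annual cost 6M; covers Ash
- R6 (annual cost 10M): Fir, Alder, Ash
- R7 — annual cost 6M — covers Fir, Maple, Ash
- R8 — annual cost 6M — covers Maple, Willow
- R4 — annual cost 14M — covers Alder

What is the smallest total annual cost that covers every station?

16

This is a weighted set-cover instance.
The greedy cost-per-new-station heuristic would pick R7 and R5 for 17, but a cheaper cover exists.
Choose R6 and R8: together they cover Fir, Maple, Alder, Ash, Willow — every station.
Total annual cost: 10 + 6 = 16.
No cover costs less than 16.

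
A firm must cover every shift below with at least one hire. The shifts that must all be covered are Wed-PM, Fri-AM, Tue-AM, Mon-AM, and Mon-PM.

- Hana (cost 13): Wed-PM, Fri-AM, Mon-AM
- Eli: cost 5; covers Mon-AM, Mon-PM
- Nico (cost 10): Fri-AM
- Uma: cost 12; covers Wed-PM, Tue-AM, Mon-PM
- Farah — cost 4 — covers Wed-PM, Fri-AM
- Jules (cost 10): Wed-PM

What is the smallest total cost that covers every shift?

Choose Eli, Uma, and Farah: together they cover Wed-PM, Fri-AM, Tue-AM, Mon-AM, Mon-PM — every shift.
Total cost: 5 + 12 + 4 = 21.

21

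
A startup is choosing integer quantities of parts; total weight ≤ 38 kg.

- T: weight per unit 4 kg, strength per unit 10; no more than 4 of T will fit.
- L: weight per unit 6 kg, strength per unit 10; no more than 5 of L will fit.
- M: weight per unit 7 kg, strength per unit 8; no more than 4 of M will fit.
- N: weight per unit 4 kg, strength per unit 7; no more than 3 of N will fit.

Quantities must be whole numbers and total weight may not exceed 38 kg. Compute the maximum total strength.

77

T has the best ratio (10/4); taking only T gives at most 4×10 = 40 (stopped by the supply cap of 4).
Mixing does better — 4×T, 3×L, and 1×N: weight 38 ≤ 38, strength 4·10 + 3·10 + 1·7 = 77.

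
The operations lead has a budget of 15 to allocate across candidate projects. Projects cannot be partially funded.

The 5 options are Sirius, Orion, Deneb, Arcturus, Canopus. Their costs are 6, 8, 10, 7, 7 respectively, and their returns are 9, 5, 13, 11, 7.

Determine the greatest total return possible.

20

Allowing fractional choices, the relaxed optimum would be about 22.6, but projects are indivisible.
Sirius + Arcturus: cost 6 + 7 = 13 ≤ 15, return 9 + 11 = 20.
Sirius + Canopus: cost 6 + 7 = 13 ≤ 15, return 9 + 7 = 16.
Arcturus + Canopus: cost 7 + 7 = 14 ≤ 15, return 11 + 7 = 18.
Best is Sirius and Arcturus with total return 20.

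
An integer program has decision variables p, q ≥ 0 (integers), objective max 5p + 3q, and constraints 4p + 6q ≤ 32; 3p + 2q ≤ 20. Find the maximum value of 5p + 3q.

The continuous relaxation peaks at (6.67, 0) with value 33.33; rounding to a feasible lattice point costs some objective.
(p,q)=(6,1): 4·6+6·1=30≤32, 3·6+2·1=20≤20, objective 33.
(p,q)=(5,2): 4·5+6·2=32≤32, 3·5+2·2=19≤20, objective 31.
Maximum is 33 at (p,q)=(6,1).

33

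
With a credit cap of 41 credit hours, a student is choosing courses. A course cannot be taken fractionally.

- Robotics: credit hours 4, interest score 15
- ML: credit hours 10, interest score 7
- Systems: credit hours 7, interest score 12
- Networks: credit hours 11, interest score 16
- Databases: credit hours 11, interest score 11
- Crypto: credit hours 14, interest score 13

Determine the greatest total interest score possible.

This is a 0-1 knapsack instance.
Robotics + Systems + Networks + Crypto: credit hours 4 + 7 + 11 + 14 = 36 ≤ 41, interest score 15 + 12 + 16 + 13 = 56.
Robotics + Networks + Databases + Crypto: credit hours 4 + 11 + 11 + 14 = 40 ≤ 41, interest score 15 + 16 + 11 + 13 = 55.
Robotics + Systems + Networks + Databases: credit hours 4 + 7 + 11 + 11 = 33 ≤ 41, interest score 15 + 12 + 16 + 11 = 54.
Best is Robotics, Systems, Networks, and Crypto with total interest score 56.

56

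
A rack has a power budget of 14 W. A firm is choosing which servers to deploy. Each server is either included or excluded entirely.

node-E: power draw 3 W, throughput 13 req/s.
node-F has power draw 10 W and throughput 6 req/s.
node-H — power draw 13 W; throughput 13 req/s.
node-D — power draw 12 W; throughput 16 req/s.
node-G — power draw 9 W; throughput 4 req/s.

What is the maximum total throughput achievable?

19

Treat it as a binary knapsack problem.
Take node-E and node-F: power draw 3 + 10 = 13 ≤ 14, throughput 13 + 6 = 19.
No other feasible combination does better.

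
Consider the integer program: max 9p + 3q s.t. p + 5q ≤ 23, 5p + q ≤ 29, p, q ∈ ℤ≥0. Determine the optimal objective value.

(p,q)=(5,3) is feasible, giving 54.
(p,q)=(5,2) is feasible, giving 51.
(p,q)=(4,3) is feasible, giving 45.
Maximum is 54 at (p,q)=(5,3).

54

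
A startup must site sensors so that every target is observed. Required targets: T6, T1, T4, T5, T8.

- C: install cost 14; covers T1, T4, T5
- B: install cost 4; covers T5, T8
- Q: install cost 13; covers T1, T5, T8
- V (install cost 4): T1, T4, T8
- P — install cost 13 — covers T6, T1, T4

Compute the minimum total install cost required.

17

The greedy cost-per-new-target heuristic would pick V, B, and P for 21, but a cheaper cover exists.
Choose B and P: together they cover T6, T1, T4, T5, T8 — every target.
Total install cost: 4 + 13 = 17.
No cover costs less than 17.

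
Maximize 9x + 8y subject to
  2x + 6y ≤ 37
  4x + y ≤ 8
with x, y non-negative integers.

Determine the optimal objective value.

48

Relaxing integrality, the LP optimum is 52.50 at (x,y) = (0.5, 6), which is not an integer point.
(x,y)=(0,6): 2·0+6·6=36≤37, 4·0+1·6=6≤8, objective 48.
(x,y)=(0,5): 2·0+6·5=30≤37, 4·0+1·5=5≤8, objective 40.
No feasible integer point exceeds 48.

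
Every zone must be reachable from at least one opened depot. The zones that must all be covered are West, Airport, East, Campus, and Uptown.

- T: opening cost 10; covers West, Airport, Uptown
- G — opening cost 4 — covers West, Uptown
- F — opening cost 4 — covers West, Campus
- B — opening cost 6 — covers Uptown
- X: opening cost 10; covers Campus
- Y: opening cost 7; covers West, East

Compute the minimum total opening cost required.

The greedy cost-per-new-zone heuristic would pick G, F, Y, and T for 25, but a cheaper cover exists.
Choose T, F, and Y: together they cover West, Airport, East, Campus, Uptown — every zone.
Total opening cost: 10 + 4 + 7 = 21.
No cover costs less than 21.

21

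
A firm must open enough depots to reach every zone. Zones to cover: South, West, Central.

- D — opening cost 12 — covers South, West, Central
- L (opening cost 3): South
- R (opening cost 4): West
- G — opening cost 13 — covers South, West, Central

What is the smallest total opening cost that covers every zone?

12

D alone covers South, West, Central — every zone.
Total opening cost: 12.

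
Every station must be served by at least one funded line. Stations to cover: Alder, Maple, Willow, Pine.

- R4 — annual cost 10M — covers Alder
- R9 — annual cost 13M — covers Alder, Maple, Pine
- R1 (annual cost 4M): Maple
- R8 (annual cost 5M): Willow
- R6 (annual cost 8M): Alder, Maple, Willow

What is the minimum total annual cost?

18

The greedy cost-per-new-station heuristic would pick R6 and R9 for 21, but a cheaper cover exists.
Choose R9 and R8: together they cover Alder, Maple, Willow, Pine — every station.
Total annual cost: 13 + 5 = 18.
No cover costs less than 18.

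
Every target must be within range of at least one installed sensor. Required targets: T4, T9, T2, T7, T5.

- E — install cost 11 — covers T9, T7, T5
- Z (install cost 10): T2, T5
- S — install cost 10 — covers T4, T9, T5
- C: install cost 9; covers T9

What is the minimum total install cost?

31

This is a weighted set-cover instance.
Choose E, Z, and S: together they cover T4, T9, T2, T7, T5 — every target.
Total install cost: 11 + 10 + 10 = 31.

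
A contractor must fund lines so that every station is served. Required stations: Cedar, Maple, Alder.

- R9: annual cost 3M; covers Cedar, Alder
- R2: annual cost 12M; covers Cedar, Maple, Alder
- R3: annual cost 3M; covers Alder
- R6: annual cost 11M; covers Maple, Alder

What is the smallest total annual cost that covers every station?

R2 alone covers Cedar, Maple, Alder — every station.
Total annual cost: 12.

12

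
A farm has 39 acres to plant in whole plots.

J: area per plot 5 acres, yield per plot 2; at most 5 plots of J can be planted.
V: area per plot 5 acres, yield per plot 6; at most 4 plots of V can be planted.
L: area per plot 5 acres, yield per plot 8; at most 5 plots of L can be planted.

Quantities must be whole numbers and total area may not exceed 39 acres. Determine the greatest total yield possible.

52

Take 2×V and 5×L: area 35 ≤ 39, yield 2·6 + 5·8 = 52.
L has the best ratio (8/5) and is taken to its limit of 5; remaining capacity is filled optimally with the others.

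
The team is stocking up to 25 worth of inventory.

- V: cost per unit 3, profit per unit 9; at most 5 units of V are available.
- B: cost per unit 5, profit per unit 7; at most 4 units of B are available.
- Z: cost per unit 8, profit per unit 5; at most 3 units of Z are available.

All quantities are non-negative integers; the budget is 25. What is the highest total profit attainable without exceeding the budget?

5×V and 2×B: cost 25 ≤ 25, profit 5·9 + 2·7 = 59.
5×V and 1×B: cost 20 ≤ 25, profit 5·9 + 1·7 = 52.
Best is 59.

59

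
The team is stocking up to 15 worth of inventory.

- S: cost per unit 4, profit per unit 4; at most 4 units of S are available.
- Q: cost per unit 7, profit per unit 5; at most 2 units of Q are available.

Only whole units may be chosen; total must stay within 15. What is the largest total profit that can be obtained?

13

2×S and 1×Q: cost 15 ≤ 15, profit 2·4 + 1·5 = 13.
3×S: cost 12 ≤ 15, profit 3·4 = 12.
Best is 13.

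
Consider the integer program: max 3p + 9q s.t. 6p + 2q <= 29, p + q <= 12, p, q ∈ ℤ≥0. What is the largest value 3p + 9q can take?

(p,q)=(0,12): 6·0+2·12=24≤29, 1·0+1·12=12≤12, objective 108.
(p,q)=(1,11): 6·1+2·11=28≤29, 1·1+1·11=12≤12, objective 102.
No feasible integer point exceeds 108.

108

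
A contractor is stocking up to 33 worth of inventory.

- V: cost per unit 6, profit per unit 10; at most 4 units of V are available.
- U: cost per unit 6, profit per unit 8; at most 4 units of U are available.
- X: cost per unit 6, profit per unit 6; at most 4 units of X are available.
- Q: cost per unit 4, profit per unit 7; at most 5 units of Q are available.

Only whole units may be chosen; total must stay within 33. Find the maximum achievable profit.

4×V and 2×Q: cost 32 ≤ 33, profit 4·10 + 2·7 = 54.
2×V and 5×Q: cost 32 ≤ 33, profit 2·10 + 5·7 = 55.
Best is 55.

55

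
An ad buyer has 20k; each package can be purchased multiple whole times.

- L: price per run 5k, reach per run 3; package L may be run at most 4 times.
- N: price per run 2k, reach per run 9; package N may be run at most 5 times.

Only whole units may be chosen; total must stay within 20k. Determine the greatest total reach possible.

Take 2×L and 5×N: price 20 ≤ 20, reach 2·3 + 5·9 = 51.
N has the best ratio (9/2) and is taken to its limit of 5; remaining capacity is filled optimally with the others.

51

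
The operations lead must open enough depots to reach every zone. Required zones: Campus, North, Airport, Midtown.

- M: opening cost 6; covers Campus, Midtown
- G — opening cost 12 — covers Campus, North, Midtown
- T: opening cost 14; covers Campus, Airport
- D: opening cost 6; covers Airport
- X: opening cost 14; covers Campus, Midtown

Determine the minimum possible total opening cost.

18

The greedy cost-per-new-zone heuristic would pick M, D, and G for 24, but a cheaper cover exists.
Choose G and D: together they cover Campus, North, Airport, Midtown — every zone.
Total opening cost: 12 + 6 = 18.
No cover costs less than 18.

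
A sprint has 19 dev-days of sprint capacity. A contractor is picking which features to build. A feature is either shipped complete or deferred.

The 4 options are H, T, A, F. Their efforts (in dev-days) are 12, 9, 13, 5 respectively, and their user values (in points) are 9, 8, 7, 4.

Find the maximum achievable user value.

Allowing fractional choices, the relaxed optimum would be about 15.8, but features are indivisible.
H + F: effort 12 + 5 = 17 ≤ 19, user value 9 + 4 = 13.
T + F: effort 9 + 5 = 14 ≤ 19, user value 8 + 4 = 12.
Best is H and F with total user value 13.

13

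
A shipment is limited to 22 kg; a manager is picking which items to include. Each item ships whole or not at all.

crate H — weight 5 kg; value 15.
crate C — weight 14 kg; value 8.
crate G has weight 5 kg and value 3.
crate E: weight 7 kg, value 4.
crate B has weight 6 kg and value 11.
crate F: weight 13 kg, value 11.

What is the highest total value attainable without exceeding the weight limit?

Take crate H, crate E, and crate B: weight 5 + 7 + 6 = 18 ≤ 22, value 15 + 4 + 11 = 30.
No other feasible combination does better.

30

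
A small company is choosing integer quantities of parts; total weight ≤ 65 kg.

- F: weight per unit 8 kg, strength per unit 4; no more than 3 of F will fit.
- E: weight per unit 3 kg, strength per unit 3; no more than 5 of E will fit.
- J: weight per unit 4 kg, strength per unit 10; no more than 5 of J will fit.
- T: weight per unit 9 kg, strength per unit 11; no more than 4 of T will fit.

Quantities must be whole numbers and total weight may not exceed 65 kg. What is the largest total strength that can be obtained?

J has the best ratio (10/4); taking only J gives at most 5×10 = 50 (stopped by the supply cap of 5).
Mixing does better — 3×E, 5×J, and 4×T: weight 65 ≤ 65, strength 3·3 + 5·10 + 4·11 = 103.

103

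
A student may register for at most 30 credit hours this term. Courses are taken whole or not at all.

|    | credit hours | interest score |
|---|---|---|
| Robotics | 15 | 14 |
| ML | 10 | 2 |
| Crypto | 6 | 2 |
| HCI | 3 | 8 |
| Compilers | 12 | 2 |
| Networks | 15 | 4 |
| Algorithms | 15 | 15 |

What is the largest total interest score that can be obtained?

29

Take Robotics and Algorithms: credit hours 15 + 15 = 30 ≤ 30, interest score 14 + 15 = 29.
No other feasible combination does better.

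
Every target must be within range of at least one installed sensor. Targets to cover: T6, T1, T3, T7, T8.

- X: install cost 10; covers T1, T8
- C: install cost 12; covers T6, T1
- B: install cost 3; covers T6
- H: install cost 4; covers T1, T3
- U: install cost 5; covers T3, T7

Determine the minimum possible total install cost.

The greedy cost-per-new-target heuristic would pick H, B, U, and X for 22, but a cheaper cover exists.
Choose X, B, and U: together they cover T6, T1, T3, T7, T8 — every target.
Total install cost: 10 + 3 + 5 = 18.
No cover costs less than 18.

18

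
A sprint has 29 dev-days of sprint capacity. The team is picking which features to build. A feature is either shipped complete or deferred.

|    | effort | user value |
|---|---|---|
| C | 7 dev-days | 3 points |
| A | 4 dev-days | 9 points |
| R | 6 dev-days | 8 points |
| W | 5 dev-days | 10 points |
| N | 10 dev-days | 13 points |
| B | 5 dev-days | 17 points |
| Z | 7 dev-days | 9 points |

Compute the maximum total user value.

53

Allowing fractional choices, the relaxed optimum would be about 55.7, but features are indivisible.
A + W + N + B: effort 4 + 5 + 10 + 5 = 24 ≤ 29, user value 9 + 10 + 13 + 17 = 49.
A + R + W + B + Z: effort 4 + 6 + 5 + 5 + 7 = 27 ≤ 29, user value 9 + 8 + 10 + 17 + 9 = 53.
W + N + B + Z: effort 5 + 10 + 5 + 7 = 27 ≤ 29, user value 10 + 13 + 17 + 9 = 49.
Best is A, R, W, B, and Z with total user value 53.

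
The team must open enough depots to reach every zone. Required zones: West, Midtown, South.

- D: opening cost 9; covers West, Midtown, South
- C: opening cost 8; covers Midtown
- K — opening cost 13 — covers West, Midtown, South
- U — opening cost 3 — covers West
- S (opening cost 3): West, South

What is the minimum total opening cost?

9

This is a weighted set-cover instance.
D alone covers West, Midtown, South — every zone.
Total opening cost: 9.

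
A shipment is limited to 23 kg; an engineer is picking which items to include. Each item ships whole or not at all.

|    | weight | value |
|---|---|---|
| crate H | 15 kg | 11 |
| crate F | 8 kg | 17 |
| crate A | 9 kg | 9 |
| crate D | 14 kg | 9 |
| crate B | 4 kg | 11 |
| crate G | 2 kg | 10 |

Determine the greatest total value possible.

crate F + crate B + crate G: weight 8 + 4 + 2 = 14 ≤ 23, value 17 + 11 + 10 = 38.
crate F + crate A + crate B + crate G: weight 8 + 9 + 4 + 2 = 23 ≤ 23, value 17 + 9 + 11 + 10 = 47.
crate F + crate A + crate B: weight 8 + 9 + 4 = 21 ≤ 23, value 17 + 9 + 11 = 37.
Best is crate F, crate A, crate B, and crate G with total value 47.

47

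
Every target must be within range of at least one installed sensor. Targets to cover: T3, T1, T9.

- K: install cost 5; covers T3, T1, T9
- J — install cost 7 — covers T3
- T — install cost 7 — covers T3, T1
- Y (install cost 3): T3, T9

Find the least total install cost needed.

5

This is an integer covering problem.
The greedy cost-per-new-target heuristic would pick Y and K for 8, but a cheaper cover exists.
K alone covers T3, T1, T9 — every target.
Total install cost: 5.
No cover costs less than 5.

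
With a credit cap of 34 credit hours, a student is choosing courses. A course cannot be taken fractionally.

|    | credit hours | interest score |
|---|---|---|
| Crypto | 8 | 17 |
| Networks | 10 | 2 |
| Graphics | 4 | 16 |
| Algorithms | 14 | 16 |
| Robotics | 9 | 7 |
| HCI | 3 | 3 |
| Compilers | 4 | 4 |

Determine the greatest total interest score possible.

56

Allowing fractional choices, the relaxed optimum would be about 56.8, but courses are indivisible.
Crypto + Graphics + Algorithms + Compilers: credit hours 8 + 4 + 14 + 4 = 30 ≤ 34, interest score 17 + 16 + 16 + 4 = 53.
Crypto + Graphics + Algorithms + HCI + Compilers: credit hours 8 + 4 + 14 + 3 + 4 = 33 ≤ 34, interest score 17 + 16 + 16 + 3 + 4 = 56.
Best is Crypto, Graphics, Algorithms, HCI, and Compilers with total interest score 56.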